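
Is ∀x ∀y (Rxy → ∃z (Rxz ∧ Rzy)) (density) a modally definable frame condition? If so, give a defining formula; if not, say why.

This is a Sahlqvist condition; the C4 axiom □□q → □q defines it.
Suppose □□q→□q is valid. Take Rxy and set V(q)={w : xR²w}. Then □□q at x, so □q at x, so q at y, i.e. ∃z(Rxz∧Rzy).

Definable; □□q → □q defines it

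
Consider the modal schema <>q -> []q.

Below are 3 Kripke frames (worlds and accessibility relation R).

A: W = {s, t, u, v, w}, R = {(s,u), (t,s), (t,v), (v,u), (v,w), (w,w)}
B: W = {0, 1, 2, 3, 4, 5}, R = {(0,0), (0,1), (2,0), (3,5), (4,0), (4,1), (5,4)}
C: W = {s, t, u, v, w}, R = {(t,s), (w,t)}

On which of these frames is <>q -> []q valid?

C

This is the axiom for partial functionality; its first-order frame correspondent is forall x forall y forall z (Rxy & Rxz -> y = z).
A: fails — t sees both s and v.
B: fails — 0 sees both 0 and 1.
C: condition met.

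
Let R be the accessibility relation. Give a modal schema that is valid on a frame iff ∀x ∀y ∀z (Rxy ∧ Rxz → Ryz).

This is the Euclidean property; the standard corresponding axiom is 5: ◇q → □◇q.
Suppose ◇q→□◇q is valid. Take Rxy, Rxz and set V(q)={y}. Then ◇q at x, so □◇q at x, so ◇q at z, so some w with Rzw has q; w=y, i.e. Rzy. By symmetry of the argument, Ryz.

◇q → □◇q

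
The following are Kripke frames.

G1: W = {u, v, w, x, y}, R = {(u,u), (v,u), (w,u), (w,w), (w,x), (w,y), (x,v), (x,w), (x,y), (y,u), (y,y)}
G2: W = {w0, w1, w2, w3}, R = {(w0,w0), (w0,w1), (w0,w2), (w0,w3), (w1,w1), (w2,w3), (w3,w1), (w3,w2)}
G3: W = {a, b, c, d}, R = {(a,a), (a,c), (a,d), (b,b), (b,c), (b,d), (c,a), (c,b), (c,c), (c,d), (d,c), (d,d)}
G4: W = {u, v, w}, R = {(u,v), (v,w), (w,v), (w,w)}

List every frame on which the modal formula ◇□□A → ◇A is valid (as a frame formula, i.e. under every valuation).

G2, G3, G4

Frame correspondent (Sahlqvist): ∀x ∀y (xRy → ∃w (yR²w ∧ xRw)) — i.e. a generalized confluence (Geach) condition.
G1: fails — xRv but no t with vR²t and xRt.
G2: satisfies the condition.
G3: satisfies the condition.
G4: satisfies the condition.
Valid on: G2, G3, G4.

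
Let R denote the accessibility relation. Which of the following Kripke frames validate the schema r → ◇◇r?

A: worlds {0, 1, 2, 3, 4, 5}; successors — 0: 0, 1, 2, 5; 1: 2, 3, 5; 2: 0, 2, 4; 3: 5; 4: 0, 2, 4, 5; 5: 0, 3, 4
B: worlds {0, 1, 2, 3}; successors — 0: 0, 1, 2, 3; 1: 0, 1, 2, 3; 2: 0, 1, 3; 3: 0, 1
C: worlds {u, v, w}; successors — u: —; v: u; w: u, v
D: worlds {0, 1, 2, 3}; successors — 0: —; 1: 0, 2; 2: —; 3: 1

B

This is the axiom for a generalized confluence (Geach) condition; its first-order frame correspondent is ∀x ∃w (x = w ∧ xR²w).
A: fails — at 1 but no w with 1=w and 1R²w.
B: satisfies the condition.
C: fails — at u but no t with u=t and uR²t.
D: fails — at 0 but no w with 0=w and 0R²w.
Valid on: B.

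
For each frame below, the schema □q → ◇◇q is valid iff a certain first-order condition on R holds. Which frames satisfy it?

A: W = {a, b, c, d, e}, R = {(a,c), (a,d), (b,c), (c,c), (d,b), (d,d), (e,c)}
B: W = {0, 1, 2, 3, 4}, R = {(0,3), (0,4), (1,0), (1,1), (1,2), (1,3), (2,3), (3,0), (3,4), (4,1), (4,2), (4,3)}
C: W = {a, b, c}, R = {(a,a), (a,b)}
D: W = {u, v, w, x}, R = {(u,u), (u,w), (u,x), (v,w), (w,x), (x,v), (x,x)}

A

Frame correspondent (Sahlqvist): ∀x ∃w (xRw ∧ xR²w) — i.e. a generalized confluence (Geach) condition.
A: condition met.
B: fails — at 2 but no w with 2Rw and 2R²w.
C: fails — at b but no w with bRw and bR²w.
D: fails — at v but no t with vRt and vR²t.
Valid on: A.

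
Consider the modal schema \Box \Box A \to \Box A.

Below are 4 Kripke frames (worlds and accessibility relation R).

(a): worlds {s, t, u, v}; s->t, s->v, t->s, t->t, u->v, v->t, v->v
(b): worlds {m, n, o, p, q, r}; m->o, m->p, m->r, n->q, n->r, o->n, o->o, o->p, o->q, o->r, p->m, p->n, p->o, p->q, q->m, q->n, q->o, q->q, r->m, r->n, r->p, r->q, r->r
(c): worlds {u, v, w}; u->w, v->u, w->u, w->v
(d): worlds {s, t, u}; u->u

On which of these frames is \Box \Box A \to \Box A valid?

The schema corresponds to density: \forall x \forall y (Rxy \to \exists z (Rxz \wedge Rzy)).
(a): condition met.
(b): condition met.
(c): fails — Rvu but no z with Rvz and Rzu.
(d): condition met.
Valid on: (a), (b), (d).

(a), (b), (d)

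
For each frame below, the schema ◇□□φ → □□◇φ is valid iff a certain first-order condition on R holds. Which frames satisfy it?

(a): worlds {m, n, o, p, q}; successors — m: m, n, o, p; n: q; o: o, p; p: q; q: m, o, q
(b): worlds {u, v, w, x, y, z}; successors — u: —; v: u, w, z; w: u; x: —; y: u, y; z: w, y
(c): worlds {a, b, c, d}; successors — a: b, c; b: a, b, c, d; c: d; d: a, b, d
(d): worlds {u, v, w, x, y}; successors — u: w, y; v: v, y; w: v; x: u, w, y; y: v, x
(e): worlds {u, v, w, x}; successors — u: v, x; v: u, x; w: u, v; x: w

(a), (c)

This is the axiom for a generalized confluence (Geach) condition; its first-order frame correspondent is ∀x ∀y ∀z ((xRy ∧ xR²z) → ∃w (yR²w ∧ zRw)).
(a): ✓.
(b): fails — vRu, vR²u but no t with uR²t and uRt.
(c): ✓.
(d): fails — xRu, xR²x but no t with uR²t and xRt.
(e): fails — uRx, uR²x but no t with xR²t and xRt.
Valid on: (a), (c).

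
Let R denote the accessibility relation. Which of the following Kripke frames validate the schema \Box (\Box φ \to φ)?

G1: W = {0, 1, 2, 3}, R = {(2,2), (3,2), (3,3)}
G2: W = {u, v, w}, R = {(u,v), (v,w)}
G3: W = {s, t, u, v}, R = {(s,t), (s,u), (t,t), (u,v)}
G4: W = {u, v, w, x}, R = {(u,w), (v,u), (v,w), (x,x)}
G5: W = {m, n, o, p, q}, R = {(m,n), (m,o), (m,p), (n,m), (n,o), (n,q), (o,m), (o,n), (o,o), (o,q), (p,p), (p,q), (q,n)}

Frame correspondent (Sahlqvist): \forall x \forall y (Rxy \to Ryy) — i.e. shift-reflexivity.
G1: holds.
G2: fails — Ruv but not Rvv.
G3: fails — Rsu but not Ruu.
G4: fails — Rvu but not Ruu.
G5: fails — Rom but not Rmm.
Valid on: G1.

G1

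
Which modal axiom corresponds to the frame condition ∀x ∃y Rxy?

□p → ◇p

This is seriality; the standard corresponding axiom is D: □p → ◇p.
Suppose □p→◇p is valid. At any x set V(p)=W. Then □p at x, so ◇p at x, so x has a successor.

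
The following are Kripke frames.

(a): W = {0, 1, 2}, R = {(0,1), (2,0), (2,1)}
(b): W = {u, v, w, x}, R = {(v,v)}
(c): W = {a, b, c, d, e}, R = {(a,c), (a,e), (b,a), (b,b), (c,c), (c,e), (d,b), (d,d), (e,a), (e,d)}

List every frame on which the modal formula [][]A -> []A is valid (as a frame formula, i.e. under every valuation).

The schema corresponds to density: forall x forall y (Rxy -> exists z (Rxz & Rzy)).
(a): fails — R01 but no z with R0z and Rz1.
(b): condition met.
(c): fails — Rea but no z with Rez and Rza.
Valid on: (b).

(b)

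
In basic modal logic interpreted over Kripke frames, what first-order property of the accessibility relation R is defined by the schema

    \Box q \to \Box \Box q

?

Suppose □q→□□q is valid. Take Rxy, Ryz and set V(q)={w : Rxw}. Then □q at x, so □□q at x, so □q at y, so q at z, i.e. Rxz.

transitivity: \forall x \forall y \forall z (Rxy \wedge Ryz \to Rxz)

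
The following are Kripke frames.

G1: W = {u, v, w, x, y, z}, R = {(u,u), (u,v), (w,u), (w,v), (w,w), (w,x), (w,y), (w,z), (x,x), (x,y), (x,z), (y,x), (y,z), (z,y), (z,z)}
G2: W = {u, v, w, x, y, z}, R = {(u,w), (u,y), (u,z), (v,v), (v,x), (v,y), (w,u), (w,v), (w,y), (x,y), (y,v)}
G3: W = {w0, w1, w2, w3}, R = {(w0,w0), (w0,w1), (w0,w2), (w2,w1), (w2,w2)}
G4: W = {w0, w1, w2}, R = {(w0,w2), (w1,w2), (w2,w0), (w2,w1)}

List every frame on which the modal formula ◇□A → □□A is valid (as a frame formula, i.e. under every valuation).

This is the axiom for a generalized confluence (Geach) condition; its first-order frame correspondent is ∀x ∀y ∀z ((xRy ∧ xR²z) → ∃w (yRw ∧ z = w)).
G1: fails — uRv, uR²u but no t with vRt and u=t.
G2: fails — uRy, uR²u but no t with yRt and u=t.
G3: fails — w0Rw1, w0R²w0 but no w with w1Rw and w0=w.
G4: holds.
Valid on: G4.

G4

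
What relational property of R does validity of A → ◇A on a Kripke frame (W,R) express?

This is frame-equivalent to □A → A (substitute ¬A for A and contrapose).
Suppose □A→A is valid. At any x set V(A)={w : Rxw}. Then □A holds at x, so A holds at x, i.e. Rxx.

reflexivity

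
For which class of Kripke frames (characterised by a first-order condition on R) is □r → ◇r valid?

Seriality

Suppose □r→◇r is valid. At any x set V(r)=W. Then □r at x, so ◇r at x, so x has a successor.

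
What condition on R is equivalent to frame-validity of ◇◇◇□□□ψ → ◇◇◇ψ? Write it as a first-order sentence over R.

∀x ∀y (xR³y → ∃w (yR³w ∧ xR³w))

This is a Sahlqvist (Geach-type) schema ◇^3□^3ψ → □^0◇^3ψ.
Minimal-valuation argument: fix x; take any y with xR^3y and any z with xR^0z. Set V(ψ) to the set of worlds R-reachable from y in exactly 3 steps. Then □^3ψ holds at y, so the antecedent holds at x; validity forces ◇^3ψ at z, giving a w with zR^3w and yR^3w.
First-order correspondent: ∀x ∀y (xR³y → ∃w (yR³w ∧ xR³w)).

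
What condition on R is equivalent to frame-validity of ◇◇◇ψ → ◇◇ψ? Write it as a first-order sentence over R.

This is a Sahlqvist (Geach-type) schema ◇^3□^0ψ → □^0◇^2ψ.
Minimal-valuation argument: fix x; take any y with xR^3y and any z with xR^0z. Set V(ψ) to the set of worlds R-reachable from y in exactly 0 steps. Then □^0ψ holds at y, so the antecedent holds at x; validity forces ◇^2ψ at z, giving a w with zR^2w and yR^0w.
First-order correspondent: ∀x ∀y (xR³y → ∃w (y = w ∧ xR²w)).

∀x ∀y (xR³y → ∃w (y = w ∧ xR²w))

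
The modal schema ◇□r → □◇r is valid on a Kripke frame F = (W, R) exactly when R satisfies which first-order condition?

Convergence

This is the .2 axiom.
It corresponds to convergence: ∀x ∀y ∀z (Rxy ∧ Rxz → ∃w (Ryw ∧ Rzw)).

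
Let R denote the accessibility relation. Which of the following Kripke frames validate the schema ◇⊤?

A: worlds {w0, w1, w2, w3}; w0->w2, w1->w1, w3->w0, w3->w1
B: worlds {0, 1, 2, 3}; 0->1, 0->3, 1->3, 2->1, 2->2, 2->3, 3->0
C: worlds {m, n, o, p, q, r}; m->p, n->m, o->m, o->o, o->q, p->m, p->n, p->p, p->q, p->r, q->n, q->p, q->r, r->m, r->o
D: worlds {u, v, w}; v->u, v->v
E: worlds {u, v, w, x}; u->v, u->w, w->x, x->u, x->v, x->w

Frame correspondent (Sahlqvist): ∀x ∃y Rxy — i.e. seriality.
A: fails — world w2 has no successor.
B: condition met.
C: condition met.
D: fails — world u has no successor.
E: fails — world v has no successor.
Valid on: B, C.

B, C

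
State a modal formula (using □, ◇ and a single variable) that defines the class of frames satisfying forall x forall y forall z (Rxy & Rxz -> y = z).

◇s → □s

The condition is partial functionality. The CD schema ◇s → □s defines it.
Suppose ◇s→□s is valid. Take Rxy, Rxz and set V(s)={y}. Then ◇s at x, so □s at x, so s at z, i.e. z=y.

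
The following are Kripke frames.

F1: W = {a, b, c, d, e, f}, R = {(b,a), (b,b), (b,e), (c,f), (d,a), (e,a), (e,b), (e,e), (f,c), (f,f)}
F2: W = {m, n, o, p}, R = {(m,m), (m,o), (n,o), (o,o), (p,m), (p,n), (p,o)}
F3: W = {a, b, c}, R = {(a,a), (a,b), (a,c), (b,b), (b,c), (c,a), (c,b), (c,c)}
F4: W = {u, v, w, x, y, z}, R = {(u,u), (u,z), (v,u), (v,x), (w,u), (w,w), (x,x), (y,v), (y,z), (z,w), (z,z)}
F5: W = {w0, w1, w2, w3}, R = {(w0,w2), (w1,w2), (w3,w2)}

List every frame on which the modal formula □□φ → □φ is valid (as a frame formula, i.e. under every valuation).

F3

The schema corresponds to density: ∀x ∀y (Rxy → ∃z (Rxz ∧ Rzy)).
F1: fails — Rda but no z with Rdz and Rza.
F2: fails — Rpn but no z with Rpz and Rzn.
F3: satisfies the condition.
F4: fails — Ryv but no t with Ryt and Rtv.
F5: fails — Rw1w2 but no z with Rw1z and Rzw2.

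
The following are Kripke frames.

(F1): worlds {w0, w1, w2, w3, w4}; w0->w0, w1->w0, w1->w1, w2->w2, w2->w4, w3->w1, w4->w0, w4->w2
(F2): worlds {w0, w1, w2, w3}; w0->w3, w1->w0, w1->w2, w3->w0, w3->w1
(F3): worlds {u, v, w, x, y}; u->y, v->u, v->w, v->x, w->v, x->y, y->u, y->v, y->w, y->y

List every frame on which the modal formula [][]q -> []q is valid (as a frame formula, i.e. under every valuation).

(F1)

This is the axiom for density; its first-order frame correspondent is forall x forall y (Rxy -> exists z (Rxz & Rzy)).
(F1): ✓.
(F2): fails — Rw1w2 but no z with Rw1z and Rzw2.
(F3): fails — Rvw but no z with Rvz and Rzw.
Valid on: (F1).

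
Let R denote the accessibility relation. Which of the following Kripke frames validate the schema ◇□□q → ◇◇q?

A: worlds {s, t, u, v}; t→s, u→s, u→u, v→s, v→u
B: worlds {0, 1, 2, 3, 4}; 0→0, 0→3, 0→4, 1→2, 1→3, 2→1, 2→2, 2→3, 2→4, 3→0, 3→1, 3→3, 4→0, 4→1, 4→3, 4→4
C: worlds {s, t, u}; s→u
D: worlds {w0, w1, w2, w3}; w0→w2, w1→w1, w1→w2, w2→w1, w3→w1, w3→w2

B, D

Frame correspondent (Sahlqvist): ∀x ∀y (xRy → ∃w (yR²w ∧ xR²w)) — i.e. a generalized confluence (Geach) condition.
A: fails — tRs but no w with sR²w and tR²w.
B: holds.
C: fails — sRu but no w with uR²w and sR²w.
D: holds.
Valid on: B, D.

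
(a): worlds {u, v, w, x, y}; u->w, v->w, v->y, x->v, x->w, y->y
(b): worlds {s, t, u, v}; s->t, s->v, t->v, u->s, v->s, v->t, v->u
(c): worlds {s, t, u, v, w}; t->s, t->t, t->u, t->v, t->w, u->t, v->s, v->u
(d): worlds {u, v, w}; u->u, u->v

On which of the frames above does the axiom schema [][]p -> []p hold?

(d)

Frame correspondent (Sahlqvist): forall x forall y (Rxy -> exists z (Rxz & Rzy)) — i.e. density.
(a): fails — Ruw but no z with Ruz and Rzw.
(b): fails — Rtv but no z with Rtz and Rzv.
(c): fails — Rvu but no z with Rvz and Rzu.
(d): holds.
Valid on: (d).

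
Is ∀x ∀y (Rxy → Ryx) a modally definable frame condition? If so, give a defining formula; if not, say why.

Yes — defined by r → □◇r

Yes: it is symmetry, defined by the B schema r → □◇r.
Suppose r→□◇r is valid. Take Rxy and set V(r)={x}. Then r at x, so □◇r at x, so ◇r at y, so some z with Ryz has r; z=x, i.e. Ryx.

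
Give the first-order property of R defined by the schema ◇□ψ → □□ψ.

∀x ∀y ∀z ((xRy ∧ xR²z) → ∃w (yRw ∧ z = w))

This is a Sahlqvist (Geach-type) schema ◇^1□^1ψ → □^2◇^0ψ.
First-order correspondent: ∀x ∀y ∀z ((xRy ∧ xR²z) → ∃w (yRw ∧ z = w)).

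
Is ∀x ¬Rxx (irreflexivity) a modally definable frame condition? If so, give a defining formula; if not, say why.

Any modally definable frame class is closed under surjective bounded morphisms.
The 5-cycle (worlds s,t,u,v,w with s→t→u→v→w→s) is irreflexive, and the map sending every world to a single reflexive point • is a surjective bounded morphism (forth: every edge maps to (•,•); back: every world has a successor). So any modal formula valid on the 5-cycle is also valid on the reflexive point, which is not irreflexive.
So no modal formula (or set of formulas) defines exactly the irreflexive frames.

Not modally definable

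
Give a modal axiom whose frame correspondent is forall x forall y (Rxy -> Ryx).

ψ → □◇ψ

The condition is symmetry. The B schema ψ → □◇ψ defines it.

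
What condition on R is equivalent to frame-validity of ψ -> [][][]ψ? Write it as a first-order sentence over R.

This is a Sahlqvist (Geach-type) schema ◇^0□^0ψ → □^3◇^0ψ.
Minimal-valuation argument: fix x; take any y with xR^0y and any z with xR^3z. Set V(ψ) to the set of worlds R-reachable from y in exactly 0 steps. Then □^0ψ holds at y, so the antecedent holds at x; validity forces ◇^0ψ at z, giving a w with zR^0w and yR^0w.
First-order correspondent: forall x forall z (x R^3 z -> exists w (x = w & z = w)).

forall x forall z (x R^3 z -> exists w (x = w & z = w))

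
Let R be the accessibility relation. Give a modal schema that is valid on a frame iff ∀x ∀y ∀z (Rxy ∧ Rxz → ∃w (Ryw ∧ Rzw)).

This is convergence; the standard corresponding axiom is .2: ◇□q → □◇q.
Suppose ◇□q→□◇q is valid. Take Rxy, Rxz and set V(q)={w : Ryw}. Then □q at y so ◇□q at x, so □◇q at x, so ◇q at z, giving w with Rzw and Ryw.

◇□q → □◇q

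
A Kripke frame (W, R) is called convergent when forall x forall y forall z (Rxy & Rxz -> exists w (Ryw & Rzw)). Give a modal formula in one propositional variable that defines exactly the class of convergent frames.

The condition is convergence. The .2 schema ◇□ψ → □◇ψ defines it.
Suppose ◇□ψ→□◇ψ is valid. Take Rxy, Rxz and set V(ψ)={w : Ryw}. Then □ψ at y so ◇□ψ at x, so □◇ψ at x, so ◇ψ at z, giving w with Rzw and Ryw.

◇□ψ → □◇ψ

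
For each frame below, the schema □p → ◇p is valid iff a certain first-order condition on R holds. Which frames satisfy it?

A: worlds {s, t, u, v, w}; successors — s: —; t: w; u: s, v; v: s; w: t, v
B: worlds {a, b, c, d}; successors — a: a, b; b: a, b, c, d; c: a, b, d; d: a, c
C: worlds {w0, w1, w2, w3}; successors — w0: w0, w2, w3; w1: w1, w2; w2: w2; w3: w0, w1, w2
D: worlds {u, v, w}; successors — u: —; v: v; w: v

B, C

The schema corresponds to seriality: ∀x ∃y Rxy.
A: fails — world s has no successor.
B: condition met.
C: condition met.
D: fails — world u has no successor.
Valid on: B, C.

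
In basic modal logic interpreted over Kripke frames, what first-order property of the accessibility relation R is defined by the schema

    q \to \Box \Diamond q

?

symmetry: \forall x \forall y (Rxy \to Ryx)

Suppose q→□◇q is valid. Take Rxy and set V(q)={x}. Then q at x, so □◇q at x, so ◇q at y, so some z with Ryz has q; z=x, i.e. Ryx.
The converse is a direct semantic check.
So the correspondent is symmetry.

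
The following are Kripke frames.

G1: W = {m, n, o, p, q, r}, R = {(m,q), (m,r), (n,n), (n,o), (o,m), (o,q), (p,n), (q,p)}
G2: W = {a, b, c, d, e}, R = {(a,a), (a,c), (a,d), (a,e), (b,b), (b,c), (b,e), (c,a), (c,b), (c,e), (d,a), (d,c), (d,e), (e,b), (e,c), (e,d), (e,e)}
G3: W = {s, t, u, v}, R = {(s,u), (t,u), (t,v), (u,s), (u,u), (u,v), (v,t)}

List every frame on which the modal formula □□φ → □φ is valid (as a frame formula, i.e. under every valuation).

G2

The schema corresponds to density: ∀x ∀y (Rxy → ∃z (Rxz ∧ Rzy)).
G1: fails — Rom but no z with Roz and Rzm.
G2: condition met.
G3: fails — Rvt but no z with Rvz and Rzt.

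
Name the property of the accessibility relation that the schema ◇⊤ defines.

seriality

◇⊤ holds at w iff w has a successor, so frame-validity of ◇⊤ is exactly seriality. Equivalently via □p → ◇p:
Suppose □p→◇p is valid. At any x set V(p)=W. Then □p at x, so ◇p at x, so x has a successor.
Conversely, on a frame with seriality the schema holds at every world under every valuation.
Frame condition: ∀x ∃y Rxy.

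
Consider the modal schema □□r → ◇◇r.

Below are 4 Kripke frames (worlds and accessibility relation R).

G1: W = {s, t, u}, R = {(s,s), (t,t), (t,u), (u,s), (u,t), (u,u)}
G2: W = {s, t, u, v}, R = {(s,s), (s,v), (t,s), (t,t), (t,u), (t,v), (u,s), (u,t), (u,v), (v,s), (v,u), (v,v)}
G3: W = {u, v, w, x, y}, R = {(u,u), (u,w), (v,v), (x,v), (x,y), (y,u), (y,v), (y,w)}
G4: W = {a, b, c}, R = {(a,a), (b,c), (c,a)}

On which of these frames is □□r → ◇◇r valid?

G1, G2, G4

This is the axiom for a generalized confluence (Geach) condition; its first-order frame correspondent is ∀x ∃w (xR²w ∧ xR²w).
G1: ✓.
G2: ✓.
G3: fails — at w but no t with wR²t and wR²t.
G4: ✓.
Valid on: G1, G2, G4.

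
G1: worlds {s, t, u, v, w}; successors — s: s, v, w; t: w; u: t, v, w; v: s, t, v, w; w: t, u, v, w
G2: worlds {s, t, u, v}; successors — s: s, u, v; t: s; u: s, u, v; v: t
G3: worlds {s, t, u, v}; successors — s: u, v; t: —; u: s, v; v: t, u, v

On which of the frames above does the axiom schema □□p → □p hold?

This is the axiom for density; its first-order frame correspondent is ∀x ∀y (Rxy → ∃z (Rxz ∧ Rzy)).
G1: ✓.
G2: fails — Rvt but no z with Rvz and Rzt.
G3: fails — Rus but no z with Ruz and Rzs.

G1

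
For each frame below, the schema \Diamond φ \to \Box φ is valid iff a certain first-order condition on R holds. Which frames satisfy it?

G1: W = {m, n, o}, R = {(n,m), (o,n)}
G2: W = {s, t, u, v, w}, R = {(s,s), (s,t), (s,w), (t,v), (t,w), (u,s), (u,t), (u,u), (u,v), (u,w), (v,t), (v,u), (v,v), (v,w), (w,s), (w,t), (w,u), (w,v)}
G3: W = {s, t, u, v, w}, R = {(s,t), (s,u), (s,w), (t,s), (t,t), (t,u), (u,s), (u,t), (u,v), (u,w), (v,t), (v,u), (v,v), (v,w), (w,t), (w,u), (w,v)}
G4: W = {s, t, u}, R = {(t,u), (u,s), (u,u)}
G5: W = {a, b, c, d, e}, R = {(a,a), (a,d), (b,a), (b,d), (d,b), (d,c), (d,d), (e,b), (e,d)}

G1

Frame correspondent (Sahlqvist): \forall x \forall y \forall z (Rxy \wedge Rxz \to y = z) — i.e. partial functionality.
G1: satisfies the condition.
G2: fails — s sees both s and t.
G3: fails — s sees both t and u.
G4: fails — u sees both s and u.
G5: fails — a sees both a and d.
Valid on: G1.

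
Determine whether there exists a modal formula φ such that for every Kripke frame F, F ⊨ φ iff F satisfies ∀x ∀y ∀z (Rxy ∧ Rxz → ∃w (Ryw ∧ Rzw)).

The condition is convergence. A defining modal formula is ◇□r → □◇r.
Suppose ◇□r→□◇r is valid. Take Rxy, Rxz and set V(r)={w : Ryw}. Then □r at y so ◇□r at x, so □◇r at x, so ◇r at z, giving w with Rzw and Ryw.

Yes — defined by ◇□r → □◇r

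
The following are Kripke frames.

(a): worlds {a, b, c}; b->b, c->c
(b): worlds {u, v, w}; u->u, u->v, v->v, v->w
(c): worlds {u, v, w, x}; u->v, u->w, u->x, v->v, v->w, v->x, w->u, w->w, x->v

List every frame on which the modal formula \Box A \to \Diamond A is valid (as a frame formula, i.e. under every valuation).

(c)

The schema corresponds to seriality: \forall x \exists y Rxy.
(a): fails — world a has no successor.
(b): fails — world w has no successor.
(c): condition met.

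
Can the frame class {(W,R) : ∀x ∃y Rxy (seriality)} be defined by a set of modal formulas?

The condition is seriality. A defining modal formula is □q → ◇q.
Suppose □q→◇q is valid. At any x set V(q)=W. Then □q at x, so ◇q at x, so x has a successor.

Definable; □q → ◇q defines it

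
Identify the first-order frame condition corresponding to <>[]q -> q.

symmetry: forall x forall y (Rxy -> Ryx)

This is frame-equivalent to q → □◇q (substitute ¬q for q and contrapose).
Suppose q→□◇q is valid. Take Rxy and set V(q)={x}. Then q at x, so □◇q at x, so ◇q at y, so some z with Ryz has q; z=x, i.e. Ryx.
Conversely, on a frame with symmetry the schema holds at every world under every valuation.
So the correspondent is symmetry.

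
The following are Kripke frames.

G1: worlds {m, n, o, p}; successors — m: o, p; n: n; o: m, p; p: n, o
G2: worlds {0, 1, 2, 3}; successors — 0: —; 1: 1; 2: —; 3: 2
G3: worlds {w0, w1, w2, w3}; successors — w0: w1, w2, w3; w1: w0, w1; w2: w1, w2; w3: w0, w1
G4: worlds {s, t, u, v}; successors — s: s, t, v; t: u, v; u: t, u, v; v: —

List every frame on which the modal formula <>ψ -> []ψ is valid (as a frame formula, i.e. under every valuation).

G2

The schema corresponds to partial functionality: forall x forall y forall z (Rxy & Rxz -> y = z).
G1: fails — m sees both o and p.
G2: holds.
G3: fails — w0 sees both w1 and w2.
G4: fails — s sees both s and t.
Valid on: G2.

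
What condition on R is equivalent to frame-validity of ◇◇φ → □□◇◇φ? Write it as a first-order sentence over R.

This is a Sahlqvist (Geach-type) schema ◇^2□^0φ → □^2◇^2φ.
First-order correspondent: ∀x ∀y ∀z ((xR²y ∧ xR²z) → ∃w (y = w ∧ zR²w)).

∀x ∀y ∀z ((xR²y ∧ xR²z) → ∃w (y = w ∧ zR²w))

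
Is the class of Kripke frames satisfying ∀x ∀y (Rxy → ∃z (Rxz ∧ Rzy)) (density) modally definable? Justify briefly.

Yes: it is density, defined by the C4 schema □□q → □q.
Suppose □□q→□q is valid. Take Rxy and set V(q)={w : xR²w}. Then □□q at x, so □q at x, so q at y, i.e. ∃z(Rxz∧Rzy).

Yes, by □□q → □q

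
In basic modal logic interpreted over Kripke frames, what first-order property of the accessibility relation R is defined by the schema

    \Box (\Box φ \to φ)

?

shift-reflexivity

This schema is the T□ axiom.
It corresponds to shift-reflexivity: \forall x \forall y (Rxy \to Ryy).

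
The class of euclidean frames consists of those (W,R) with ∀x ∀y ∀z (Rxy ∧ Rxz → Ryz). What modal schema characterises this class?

A defining formula is ◇ψ → □◇ψ (the 5 axiom).
Suppose ◇ψ→□◇ψ is valid. Take Rxy, Rxz and set V(ψ)={y}. Then ◇ψ at x, so □◇ψ at x, so ◇ψ at z, so some w with Rzw has ψ; w=y, i.e. Rzy. By symmetry of the argument, Ryz.

◇ψ → □◇ψ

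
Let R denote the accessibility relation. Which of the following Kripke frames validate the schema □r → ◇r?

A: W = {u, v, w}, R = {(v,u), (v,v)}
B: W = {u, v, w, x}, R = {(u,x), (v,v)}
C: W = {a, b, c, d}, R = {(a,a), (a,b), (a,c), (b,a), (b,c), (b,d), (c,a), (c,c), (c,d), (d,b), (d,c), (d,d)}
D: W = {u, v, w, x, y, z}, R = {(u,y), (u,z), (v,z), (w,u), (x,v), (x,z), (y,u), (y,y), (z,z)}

Frame correspondent (Sahlqvist): ∀x ∃y Rxy — i.e. seriality.
A: fails — world u has no successor.
B: fails — world w has no successor.
C: holds.
D: holds.
Valid on: C, D.

C, D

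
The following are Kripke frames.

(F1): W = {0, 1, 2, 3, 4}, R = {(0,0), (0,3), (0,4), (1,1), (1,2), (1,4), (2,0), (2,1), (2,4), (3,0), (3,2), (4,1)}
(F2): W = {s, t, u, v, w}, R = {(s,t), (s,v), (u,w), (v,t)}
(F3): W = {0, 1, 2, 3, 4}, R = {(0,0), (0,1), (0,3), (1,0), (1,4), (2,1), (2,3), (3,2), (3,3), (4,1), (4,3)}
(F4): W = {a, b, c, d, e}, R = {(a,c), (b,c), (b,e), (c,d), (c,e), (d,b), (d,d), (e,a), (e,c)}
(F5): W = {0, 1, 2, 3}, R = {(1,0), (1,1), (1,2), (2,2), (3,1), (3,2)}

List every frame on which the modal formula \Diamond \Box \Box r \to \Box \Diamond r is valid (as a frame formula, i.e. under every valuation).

(F1)

This is the axiom for a generalized confluence (Geach) condition; its first-order frame correspondent is \forall x \forall y \forall z ((xRy \wedge xRz) \to \exists w (y R^2 w \wedge zRw)).
(F1): satisfies the condition.
(F2): fails — sRt, sRt but no w* with tR²w* and tRw*.
(F3): fails — 0R3, 0R1 but no w with 3R²w and 1Rw.
(F4): fails — eRa, eRa but no w with aR²w and aRw.
(F5): fails — 1R0, 1R0 but no w with 0R²w and 0Rw.
Valid on: (F1).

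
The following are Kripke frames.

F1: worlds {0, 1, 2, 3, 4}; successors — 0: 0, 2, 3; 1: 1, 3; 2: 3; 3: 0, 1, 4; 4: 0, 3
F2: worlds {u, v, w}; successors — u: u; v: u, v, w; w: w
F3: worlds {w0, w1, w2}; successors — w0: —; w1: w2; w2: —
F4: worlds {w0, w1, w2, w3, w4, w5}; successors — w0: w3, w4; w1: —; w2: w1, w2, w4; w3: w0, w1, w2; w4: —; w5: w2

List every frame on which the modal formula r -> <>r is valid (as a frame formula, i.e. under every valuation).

The schema corresponds to reflexivity: forall x Rxx.
F1: fails — world 2 does not see itself.
F2: condition met.
F3: fails — world w0 does not see itself.
F4: fails — world w0 does not see itself.
Valid on: F2.

F2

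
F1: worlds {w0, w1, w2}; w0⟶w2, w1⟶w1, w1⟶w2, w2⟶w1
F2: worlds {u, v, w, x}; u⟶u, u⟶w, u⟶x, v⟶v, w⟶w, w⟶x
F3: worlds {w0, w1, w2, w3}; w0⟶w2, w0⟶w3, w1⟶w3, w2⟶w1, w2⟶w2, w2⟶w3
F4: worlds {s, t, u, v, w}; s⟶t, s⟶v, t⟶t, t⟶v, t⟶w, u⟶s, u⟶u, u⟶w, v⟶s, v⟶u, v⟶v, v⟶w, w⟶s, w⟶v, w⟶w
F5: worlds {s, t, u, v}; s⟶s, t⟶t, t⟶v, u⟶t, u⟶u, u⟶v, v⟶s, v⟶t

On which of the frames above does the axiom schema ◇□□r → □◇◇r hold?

F1, F4, F5

The schema corresponds to a generalized confluence (Geach) condition: ∀x ∀y ∀z ((xRy ∧ xRz) → ∃w (yR²w ∧ zR²w)).
F1: holds.
F2: fails — uRu, uRx but no t with uR²t and xR²t.
F3: fails — w0Rw2, w0Rw3 but no w with w2R²w and w3R²w.
F4: holds.
F5: holds.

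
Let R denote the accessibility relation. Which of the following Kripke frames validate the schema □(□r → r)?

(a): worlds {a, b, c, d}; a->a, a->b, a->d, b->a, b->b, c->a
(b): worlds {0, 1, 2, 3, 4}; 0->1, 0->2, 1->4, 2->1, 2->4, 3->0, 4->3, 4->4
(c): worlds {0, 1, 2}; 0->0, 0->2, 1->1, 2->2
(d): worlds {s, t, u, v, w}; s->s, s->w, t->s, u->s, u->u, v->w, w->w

The schema corresponds to shift-reflexivity: ∀x ∀y (Rxy → Ryy).
(a): fails — Rad but not Rdd.
(b): fails — R02 but not R22.
(c): condition met.
(d): condition met.
Valid on: (c), (d).

(c), (d)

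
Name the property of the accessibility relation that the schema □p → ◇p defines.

Suppose □p→◇p is valid. At any x set V(p)=W. Then □p at x, so ◇p at x, so x has a successor.
Conversely, on a frame with seriality the schema holds at every world under every valuation.
Frame condition: ∀x ∃y Rxy.

seriality: ∀x ∃y Rxy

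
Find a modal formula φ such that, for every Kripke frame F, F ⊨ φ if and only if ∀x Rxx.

The condition is reflexivity. The T schema □q → q defines it.
Suppose □q→q is valid. At any x set V(q)={w : Rxw}. Then □q holds at x, so q holds at x, i.e. Rxx.

□q → q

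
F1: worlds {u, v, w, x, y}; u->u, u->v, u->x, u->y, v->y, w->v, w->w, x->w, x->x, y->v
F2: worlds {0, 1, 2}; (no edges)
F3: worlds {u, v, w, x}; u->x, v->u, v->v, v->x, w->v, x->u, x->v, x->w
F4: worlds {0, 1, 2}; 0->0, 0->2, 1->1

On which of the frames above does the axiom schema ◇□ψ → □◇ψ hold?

Frame correspondent (Sahlqvist): ∀x ∀y ∀z (Rxy ∧ Rxz → ∃w (Ryw ∧ Rzw)) — i.e. convergence.
F1: fails — Ruv and Rux but v and x have no common successor.
F2: ✓.
F3: fails — Rvu and Rvx but u and x have no common successor.
F4: fails — R00 and R02 but 0 and 2 have no common successor.

F2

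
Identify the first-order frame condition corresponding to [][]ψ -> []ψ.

density

Suppose □□ψ→□ψ is valid. Take Rxy and set V(ψ)={w : xR²w}. Then □□ψ at x, so □ψ at x, so ψ at y, i.e. ∃z(Rxz∧Rzy).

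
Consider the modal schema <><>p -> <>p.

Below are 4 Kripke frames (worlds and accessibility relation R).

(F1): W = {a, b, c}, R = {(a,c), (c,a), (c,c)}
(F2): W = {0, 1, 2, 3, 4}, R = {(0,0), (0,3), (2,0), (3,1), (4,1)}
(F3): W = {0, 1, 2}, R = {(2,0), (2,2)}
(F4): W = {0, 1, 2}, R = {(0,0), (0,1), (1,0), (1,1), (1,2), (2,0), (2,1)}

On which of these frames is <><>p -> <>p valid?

(F3)

This is the axiom for transitivity; its first-order frame correspondent is forall x forall y forall z (Rxy & Ryz -> Rxz).
(F1): fails — Rac and Rca but not Raa.
(F2): fails — R20 and R03 but not R23.
(F3): satisfies the condition.
(F4): fails — R01 and R12 but not R02.
Valid on: (F3).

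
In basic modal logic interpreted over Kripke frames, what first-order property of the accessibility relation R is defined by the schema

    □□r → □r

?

density: ∀x ∀y (Rxy → ∃z (Rxz ∧ Rzy))

Suppose □□r→□r is valid. Take Rxy and set V(r)={w : xR²w}. Then □□r at x, so □r at x, so r at y, i.e. ∃z(Rxz∧Rzy).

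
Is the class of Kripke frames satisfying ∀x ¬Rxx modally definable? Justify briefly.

If a class were modally definable it would be closed under surjective bounded morphisms (Goldblatt–Thomason).
The 3-cycle (worlds a,b,c with a→b→c→a) is irreflexive, and the map sending every world to a single reflexive point • is a surjective bounded morphism (forth: every edge maps to (•,•); back: every world has a successor). So any modal formula valid on the 3-cycle is also valid on the reflexive point, which is not irreflexive.
Hence irreflexivity is not modally definable.

Not definable by any modal formula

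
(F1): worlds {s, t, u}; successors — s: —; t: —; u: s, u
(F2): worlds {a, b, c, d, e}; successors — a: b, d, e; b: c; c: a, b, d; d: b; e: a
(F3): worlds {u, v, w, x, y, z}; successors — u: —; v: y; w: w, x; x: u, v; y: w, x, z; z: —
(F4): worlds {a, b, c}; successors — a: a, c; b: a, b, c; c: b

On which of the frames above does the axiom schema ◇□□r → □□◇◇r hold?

(F4)

The schema corresponds to a generalized confluence (Geach) condition: ∀x ∀y ∀z ((xRy ∧ xR²z) → ∃w (yR²w ∧ zR²w)).
(F1): fails — uRs, uR²s but no w with sR²w and sR²w.
(F2): fails — aRd, aR²b but no w with dR²w and bR²w.
(F3): fails — vRy, vR²x but no t with yR²t and xR²t.
(F4): ✓.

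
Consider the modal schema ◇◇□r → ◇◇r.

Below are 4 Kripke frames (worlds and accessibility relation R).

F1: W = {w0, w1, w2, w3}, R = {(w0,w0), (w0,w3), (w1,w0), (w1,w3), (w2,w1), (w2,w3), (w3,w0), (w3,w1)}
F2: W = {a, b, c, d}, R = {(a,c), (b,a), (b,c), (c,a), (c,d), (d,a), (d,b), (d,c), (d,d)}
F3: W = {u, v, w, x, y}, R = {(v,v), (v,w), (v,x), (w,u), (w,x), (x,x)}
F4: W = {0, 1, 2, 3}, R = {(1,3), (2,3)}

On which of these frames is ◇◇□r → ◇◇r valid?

This is the axiom for a generalized confluence (Geach) condition; its first-order frame correspondent is ∀x ∀y (xR²y → ∃w (yRw ∧ xR²w)).
F1: condition met.
F2: fails — aR²a but no w with aRw and aR²w.
F3: fails — vR²u but no t with uRt and vR²t.
F4: condition met.
Valid on: F1, F4.

F1, F4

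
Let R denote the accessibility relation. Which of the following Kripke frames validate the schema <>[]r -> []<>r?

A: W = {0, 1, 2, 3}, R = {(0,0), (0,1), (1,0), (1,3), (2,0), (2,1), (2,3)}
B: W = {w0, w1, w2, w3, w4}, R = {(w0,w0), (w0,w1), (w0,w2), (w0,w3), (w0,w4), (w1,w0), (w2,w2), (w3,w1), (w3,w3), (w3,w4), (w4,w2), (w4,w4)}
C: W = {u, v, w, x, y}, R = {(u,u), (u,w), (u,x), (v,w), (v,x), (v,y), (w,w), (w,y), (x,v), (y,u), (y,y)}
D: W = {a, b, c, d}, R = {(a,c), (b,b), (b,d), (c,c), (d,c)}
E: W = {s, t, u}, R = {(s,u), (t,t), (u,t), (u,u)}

This is the axiom for convergence; its first-order frame correspondent is forall x forall y forall z (Rxy & Rxz -> exists w (Ryw & Rzw)).
A: fails — R10 and R13 but 0 and 3 have no common successor.
B: fails — Rw0w4 and Rw0w1 but w4 and w1 have no common successor.
C: fails — Ruw and Rux but w and x have no common successor.
D: fails — Rbb and Rbd but b and d have no common successor.
E: satisfies the condition.

E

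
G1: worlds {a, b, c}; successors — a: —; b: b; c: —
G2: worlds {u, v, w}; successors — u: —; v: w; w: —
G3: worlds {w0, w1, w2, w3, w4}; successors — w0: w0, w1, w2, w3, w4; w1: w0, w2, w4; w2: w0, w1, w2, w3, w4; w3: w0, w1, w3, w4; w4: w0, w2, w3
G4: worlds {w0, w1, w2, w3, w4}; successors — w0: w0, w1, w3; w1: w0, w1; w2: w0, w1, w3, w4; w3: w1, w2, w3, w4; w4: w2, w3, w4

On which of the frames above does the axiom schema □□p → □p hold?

Frame correspondent (Sahlqvist): ∀x ∀y (Rxy → ∃z (Rxz ∧ Rzy)) — i.e. density.
G1: condition met.
G2: fails — Rvw but no z with Rvz and Rzw.
G3: condition met.
G4: condition met.
Valid on: G1, G3, G4.

G1, G3, G4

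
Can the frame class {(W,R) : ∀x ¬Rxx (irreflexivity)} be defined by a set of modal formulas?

Modal frame validity is preserved under surjective bounded morphisms.
The 2-cycle (worlds a,b with a→b→a) is irreflexive, and the map sending every world to a single reflexive point • is a surjective bounded morphism (forth: every edge maps to (•,•); back: every world has a successor). So any modal formula valid on the 2-cycle is also valid on the reflexive point, which is not irreflexive.
So the class is not modally definable.

Not definable by any modal formula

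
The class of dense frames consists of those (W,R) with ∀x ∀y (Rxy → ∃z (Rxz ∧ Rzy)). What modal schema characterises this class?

□□r → □r

This is density; the standard corresponding axiom is C4: □□r → □r.
Suppose □□r→□r is valid. Take Rxy and set V(r)={w : xR²w}. Then □□r at x, so □r at x, so r at y, i.e. ∃z(Rxz∧Rzy).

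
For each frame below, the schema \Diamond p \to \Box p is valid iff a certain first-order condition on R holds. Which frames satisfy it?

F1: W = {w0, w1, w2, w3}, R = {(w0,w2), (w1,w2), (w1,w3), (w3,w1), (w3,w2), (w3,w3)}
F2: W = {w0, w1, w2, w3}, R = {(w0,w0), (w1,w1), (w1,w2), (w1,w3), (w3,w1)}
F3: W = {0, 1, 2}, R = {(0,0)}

F3

The schema corresponds to partial functionality: \forall x \forall y \forall z (Rxy \wedge Rxz \to y = z).
F1: fails — w1 sees both w2 and w3.
F2: fails — w1 sees both w1 and w2.
F3: satisfies the condition.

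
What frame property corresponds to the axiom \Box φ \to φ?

reflexivity: \forall x Rxx

Suppose □φ→φ is valid. At any x set V(φ)={w : Rxw}. Then □φ holds at x, so φ holds at x, i.e. Rxx.
The converse is a direct semantic check.
Frame condition: \forall x Rxx.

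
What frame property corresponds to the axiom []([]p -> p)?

This is the T□ axiom.
It corresponds to shift-reflexivity: forall x forall y (Rxy -> Ryy).

Shift-reflexivity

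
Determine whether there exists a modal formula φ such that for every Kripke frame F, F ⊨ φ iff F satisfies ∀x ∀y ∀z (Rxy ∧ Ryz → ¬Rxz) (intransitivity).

No — not modally definable

If a class were modally definable it would be closed under surjective bounded morphisms (Goldblatt–Thomason).
The 7-cycle (worlds 0,1,2,3,4,5,6 with 0→1→2→3→4→5→6→0) is intransitive. Mapping every world to a single reflexive point • is a surjective bounded morphism; the reflexive point is not intransitive (R••∧R•• but R••).
So no modal formula (or set of formulas) defines exactly the intransitive frames.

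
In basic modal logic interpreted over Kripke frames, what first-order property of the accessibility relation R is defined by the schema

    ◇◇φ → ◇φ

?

Transitivity

Replacing φ by ¬φ and contraposing gives the equivalent schema □φ → □□φ.
Suppose □φ→□□φ is valid. Take Rxy, Ryz and set V(φ)={w : Rxw}. Then □φ at x, so □□φ at x, so □φ at y, so φ at z, i.e. Rxz.
Conversely, any frame satisfying ∀x ∀y ∀z (Rxy ∧ Ryz → Rxz) validates the schema.
Frame condition: ∀x ∀y ∀z (Rxy ∧ Ryz → Rxz).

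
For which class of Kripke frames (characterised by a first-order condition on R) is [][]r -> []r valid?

This is the C4 axiom.
It corresponds to density: forall x forall y (Rxy -> exists z (Rxz & Rzy)).

density: forall x forall y (Rxy -> exists z (Rxz & Rzy))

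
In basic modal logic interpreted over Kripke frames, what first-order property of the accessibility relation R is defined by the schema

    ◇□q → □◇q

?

Convergence

Suppose ◇□q→□◇q is valid. Take Rxy, Rxz and set V(q)={w : Ryw}. Then □q at y so ◇□q at x, so □◇q at x, so ◇q at z, giving w with Rzw and Ryw.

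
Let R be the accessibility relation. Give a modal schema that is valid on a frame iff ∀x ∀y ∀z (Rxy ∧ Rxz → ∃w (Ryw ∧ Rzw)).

The condition is convergence. The .2 schema ◇□ψ → □◇ψ defines it.
Suppose ◇□ψ→□◇ψ is valid. Take Rxy, Rxz and set V(ψ)={w : Ryw}. Then □ψ at y so ◇□ψ at x, so □◇ψ at x, so ◇ψ at z, giving w with Rzw and Ryw.

◇□ψ → □◇ψ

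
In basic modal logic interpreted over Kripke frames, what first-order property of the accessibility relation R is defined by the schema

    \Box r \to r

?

Suppose □r→r is valid. At any x set V(r)={w : Rxw}. Then □r holds at x, so r holds at x, i.e. Rxx.

Reflexivity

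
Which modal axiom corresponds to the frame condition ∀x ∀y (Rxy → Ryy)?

□(□q → q)

The condition is shift-reflexivity. The T□ schema □(□q → q) defines it.
Suppose □(□q→q) is valid. Take Rxy and set V(q)={w : Ryw}. Then at y, □q holds; since □(□q→q) at x, □q→q at y, so q at y, i.e. Ryy.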